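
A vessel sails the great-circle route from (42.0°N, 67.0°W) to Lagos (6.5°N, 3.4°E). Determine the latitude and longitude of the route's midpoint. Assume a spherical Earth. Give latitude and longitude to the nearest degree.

Write both endpoints as unit vectors p₁, p₂ with components (cos φ cos λ, cos φ sin λ, sin φ).
The central angle between the endpoints is δ = arccos(p₁·p₂) ≈ 1.241 rad (71.1°).
Interpolate at f = 1/2 with slerp weights a = sin((1−f)δ)/sin δ ≈ 0.615, b = sin(fδ)/sin δ ≈ 0.615.
p = a·p₁ + b·p₂ ≈ (0.788, -0.384, 0.481); φ = arcsin(p_z) ≈ 28.74°, λ = atan2(p_y, p_x) ≈ -25.99°.

≈ (29°N, 26°W)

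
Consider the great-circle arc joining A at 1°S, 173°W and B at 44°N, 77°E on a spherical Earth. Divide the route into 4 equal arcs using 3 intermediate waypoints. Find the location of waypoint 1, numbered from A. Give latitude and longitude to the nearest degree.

The haversine formula gives a central angle δ ≈ 1.832 rad (105.0°) between the endpoints.
Interpolate at f = 1/4 with slerp weights a = sin((1−f)δ)/sin δ ≈ 1.015, b = sin(fδ)/sin δ ≈ 0.458.
p = a·p₁ + b·p₂ ≈ (-0.933, 0.197, 0.300); φ = arcsin(p_z) ≈ 17.47°, λ = atan2(p_y, p_x) ≈ 168.08°.

≈ 17°N, 168°E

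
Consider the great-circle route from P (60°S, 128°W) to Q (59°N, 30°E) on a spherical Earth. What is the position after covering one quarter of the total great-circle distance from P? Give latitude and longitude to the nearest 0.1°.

Convert each endpoint to a unit vector on the sphere (x = cos φ cos λ, y = cos φ sin λ, z = sin φ).
The central angle between the endpoints is δ = arccos(p₁·p₂) ≈ 2.947 rad (168.8°).
Interpolate at f = 1/4 with slerp weights a = sin((1−f)δ)/sin δ ≈ 4.147, b = sin(fδ)/sin δ ≈ 3.472.
p = a·p₁ + b·p₂ ≈ (0.272, -0.740, -0.615); φ = arcsin(p_z) ≈ -37.98°, λ = atan2(p_y, p_x) ≈ -69.81°.

≈ (38.0°S, 69.8°W)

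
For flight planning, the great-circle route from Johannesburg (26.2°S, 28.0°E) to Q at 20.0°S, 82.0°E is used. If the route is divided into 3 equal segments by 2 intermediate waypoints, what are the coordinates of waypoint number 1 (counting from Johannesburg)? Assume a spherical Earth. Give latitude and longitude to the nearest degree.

From cos δ = sin φ₁ sin φ₂ + cos φ₁ cos φ₂ cos Δλ, the central angle is δ ≈ 0.868 rad (49.7°).
Interpolate at f = 1/3 with slerp weights a = sin((1−f)δ)/sin δ ≈ 0.717, b = sin(fδ)/sin δ ≈ 0.374.
p = a·p₁ + b·p₂ ≈ (0.617, 0.650, -0.444); φ = arcsin(p_z) ≈ -26.38°, λ = atan2(p_y, p_x) ≈ 46.50°.

≈ 26°S, 46°E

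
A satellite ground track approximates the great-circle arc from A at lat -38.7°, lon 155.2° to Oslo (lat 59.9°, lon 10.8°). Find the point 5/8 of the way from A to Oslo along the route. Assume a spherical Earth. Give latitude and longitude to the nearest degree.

From cos δ = sin φ₁ sin φ₂ + cos φ₁ cos φ₂ cos Δλ, the central angle is δ ≈ 2.604 rad (149.2°).
Interpolate at f = 5/8 with slerp weights a = sin((1−f)δ)/sin δ ≈ 1.619, b = sin(fδ)/sin δ ≈ 1.951.
p = a·p₁ + b·p₂ ≈ (-0.186, 0.713, 0.676); φ = arcsin(p_z) ≈ 42.49°, λ = atan2(p_y, p_x) ≈ 104.62°.

≈ lat 42°, lon 105°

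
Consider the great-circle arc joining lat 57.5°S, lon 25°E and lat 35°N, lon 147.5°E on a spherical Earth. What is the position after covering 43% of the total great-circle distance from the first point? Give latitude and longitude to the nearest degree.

≈ lat 29°S, lon 101°E

From cos δ = sin φ₁ sin φ₂ + cos φ₁ cos φ₂ cos Δλ, the central angle is δ ≈ 2.375 rad (136.1°).
Interpolate at f = 0.43 with slerp weights a = sin((1−f)δ)/sin δ ≈ 1.408, b = sin(fδ)/sin δ ≈ 1.229.
p = a·p₁ + b·p₂ ≈ (-0.164, 0.861, -0.482); φ = arcsin(p_z) ≈ -28.83°, λ = atan2(p_y, p_x) ≈ 100.77°.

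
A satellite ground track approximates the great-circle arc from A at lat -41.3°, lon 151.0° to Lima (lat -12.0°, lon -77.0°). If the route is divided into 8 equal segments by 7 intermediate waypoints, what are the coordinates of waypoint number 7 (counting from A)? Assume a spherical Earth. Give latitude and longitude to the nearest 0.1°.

Write both endpoints as unit vectors p₁, p₂ with components (cos φ cos λ, cos φ sin λ, sin φ).
The central angle between the endpoints is δ = arccos(p₁·p₂) ≈ 1.933 rad (110.8°).
Interpolate at f = 7/8 with slerp weights a = sin((1−f)δ)/sin δ ≈ 0.256, b = sin(fδ)/sin δ ≈ 1.062.
p = a·p₁ + b·p₂ ≈ (0.065, -0.919, -0.390); φ = arcsin(p_z) ≈ -22.93°, λ = atan2(p_y, p_x) ≈ -85.92°.

≈ lat -22.9°, lon -85.9°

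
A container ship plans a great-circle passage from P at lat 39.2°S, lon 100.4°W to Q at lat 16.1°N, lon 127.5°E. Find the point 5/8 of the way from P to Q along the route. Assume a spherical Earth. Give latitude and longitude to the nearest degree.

≈ lat 16°S, lon 166°E

Write both endpoints as unit vectors p₁, p₂ with components (cos φ cos λ, cos φ sin λ, sin φ).
The central angle between the endpoints is δ = arccos(p₁·p₂) ≈ 2.311 rad (132.4°).
Interpolate at f = 5/8 with slerp weights a = sin((1−f)δ)/sin δ ≈ 1.032, b = sin(fδ)/sin δ ≈ 1.344.
p = a·p₁ + b·p₂ ≈ (-0.930, 0.237, -0.280); φ = arcsin(p_z) ≈ -16.25°, λ = atan2(p_y, p_x) ≈ 165.69°.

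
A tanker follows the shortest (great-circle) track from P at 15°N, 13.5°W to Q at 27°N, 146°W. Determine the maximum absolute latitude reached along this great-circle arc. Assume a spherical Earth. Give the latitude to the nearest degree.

The great circle lies in the plane with unit normal n̂ = (p₁ × p₂)/|p₁ × p₂|.
Here n̂_z ≈ -0.716; the vertex latitude is φ_max = arccos|n̂_z| ≈ 44.3°.
Check via Clairaut: cos φ_max = |cos φ₁| · sin C = cos(15.0°)·sin(47.9°) ≈ 0.716, again giving ≈ 44.3°.

≈ 44°N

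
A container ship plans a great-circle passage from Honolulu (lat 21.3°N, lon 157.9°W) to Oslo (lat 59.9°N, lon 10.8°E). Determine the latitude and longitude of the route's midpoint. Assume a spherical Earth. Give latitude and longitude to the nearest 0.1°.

Convert each endpoint to a unit vector on the sphere (x = cos φ cos λ, y = cos φ sin λ, z = sin φ).
The central angle between the endpoints is δ = arccos(p₁·p₂) ≈ 1.715 rad (98.3°).
Interpolate at f = 1/2 with slerp weights a = sin((1−f)δ)/sin δ ≈ 0.764, b = sin(fδ)/sin δ ≈ 0.764.
p = a·p₁ + b·p₂ ≈ (-0.283, -0.196, 0.939); φ = arcsin(p_z) ≈ 69.85°, λ = atan2(p_y, p_x) ≈ -145.31°.

≈ lat 69.9°N, lon 145.3°W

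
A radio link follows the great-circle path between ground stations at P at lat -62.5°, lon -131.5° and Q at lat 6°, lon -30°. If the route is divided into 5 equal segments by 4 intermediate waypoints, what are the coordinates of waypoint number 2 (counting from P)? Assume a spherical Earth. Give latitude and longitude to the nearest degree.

Convert each endpoint to a unit vector on the sphere (x = cos φ cos λ, y = cos φ sin λ, z = sin φ).
The central angle between the endpoints is δ = arccos(p₁·p₂) ≈ 1.756 rad (100.6°).
Interpolate at f = 2/5 with slerp weights a = sin((1−f)δ)/sin δ ≈ 0.884, b = sin(fδ)/sin δ ≈ 0.657.
p = a·p₁ + b·p₂ ≈ (0.296, -0.633, -0.716); φ = arcsin(p_z) ≈ -45.70°, λ = atan2(p_y, p_x) ≈ -64.96°.

≈ lat -46°, lon -65°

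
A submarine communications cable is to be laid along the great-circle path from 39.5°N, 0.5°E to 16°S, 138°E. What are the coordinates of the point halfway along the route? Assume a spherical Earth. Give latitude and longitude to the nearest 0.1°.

≈ 28.9°N, 85.0°E

Convert each endpoint to a unit vector on the sphere (x = cos φ cos λ, y = cos φ sin λ, z = sin φ).
The central angle between the endpoints is δ = arccos(p₁·p₂) ≈ 2.378 rad (136.2°).
Interpolate at f = 1/2 with slerp weights a = sin((1−f)δ)/sin δ ≈ 1.342, b = sin(fδ)/sin δ ≈ 1.342.
p = a·p₁ + b·p₂ ≈ (0.077, 0.872, 0.484); φ = arcsin(p_z) ≈ 28.92°, λ = atan2(p_y, p_x) ≈ 84.97°.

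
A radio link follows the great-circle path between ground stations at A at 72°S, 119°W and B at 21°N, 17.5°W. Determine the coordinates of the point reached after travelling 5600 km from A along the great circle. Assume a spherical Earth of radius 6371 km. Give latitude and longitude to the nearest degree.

≈ 39°S, 40°W

The haversine formula gives a central angle δ ≈ 1.981 rad (113.5°) between the endpoints. The total great-circle distance is δ·R ≈ 1.981 × 6371 ≈ 12618 km, so the target fraction is f = 5600/12618 ≈ 0.444.
Interpolate at f ≈ 0.444 with slerp weights a = sin((1−f)δ)/sin δ ≈ 0.972, b = sin(fδ)/sin δ ≈ 0.840.
p = a·p₁ + b·p₂ ≈ (0.602, -0.499, -0.624); φ = arcsin(p_z) ≈ -38.60°, λ = atan2(p_y, p_x) ≈ -39.63°.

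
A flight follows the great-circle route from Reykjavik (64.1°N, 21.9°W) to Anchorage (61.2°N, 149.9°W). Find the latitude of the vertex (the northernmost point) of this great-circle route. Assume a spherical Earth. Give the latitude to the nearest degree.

≈ 77°N

The great circle lies in the plane with unit normal n̂ = (p₁ × p₂)/|p₁ × p₂|.
Here n̂_z ≈ -0.220; the vertex latitude is φ_max = arccos|n̂_z| ≈ 77.3°.
Check via Clairaut: cos φ_max = |cos φ₁| · sin C = cos(64.1°)·sin(30.3°) ≈ 0.220, again giving ≈ 77.3°.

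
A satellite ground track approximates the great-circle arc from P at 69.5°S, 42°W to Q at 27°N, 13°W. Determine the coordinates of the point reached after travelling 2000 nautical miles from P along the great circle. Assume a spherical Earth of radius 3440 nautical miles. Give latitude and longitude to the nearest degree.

Write both endpoints as unit vectors p₁, p₂ with components (cos φ cos λ, cos φ sin λ, sin φ).
The central angle between the endpoints is δ = arccos(p₁·p₂) ≈ 1.724 rad (98.8°). The total great-circle distance is δ·R ≈ 1.724 × 3440 ≈ 5930 nmi, so the target fraction is f = 2000/5930 ≈ 0.337.
Interpolate at f ≈ 0.337 with slerp weights a = sin((1−f)δ)/sin δ ≈ 0.920, b = sin(fδ)/sin δ ≈ 0.556.
p = a·p₁ + b·p₂ ≈ (0.722, -0.327, -0.610); φ = arcsin(p_z) ≈ -37.57°, λ = atan2(p_y, p_x) ≈ -24.37°.

≈ 38°S, 24°W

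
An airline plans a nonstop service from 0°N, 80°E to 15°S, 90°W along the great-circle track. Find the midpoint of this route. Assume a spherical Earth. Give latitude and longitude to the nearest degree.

Write both endpoints as unit vectors p₁, p₂ with components (cos φ cos λ, cos φ sin λ, sin φ).
The central angle between the endpoints is δ = arccos(p₁·p₂) ≈ 2.828 rad (162.0°).
Interpolate at f = 1/2 with slerp weights a = sin((1−f)δ)/sin δ ≈ 3.203, b = sin(fδ)/sin δ ≈ 3.203.
p = a·p₁ + b·p₂ ≈ (0.556, 0.060, -0.829); φ = arcsin(p_z) ≈ -55.99°, λ = atan2(p_y, p_x) ≈ 6.21°.

≈ 56°S, 6°E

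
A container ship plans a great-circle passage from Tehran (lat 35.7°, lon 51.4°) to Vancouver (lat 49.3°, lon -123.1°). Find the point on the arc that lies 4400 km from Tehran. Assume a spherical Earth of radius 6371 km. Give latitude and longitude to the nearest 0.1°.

≈ lat 75.0°, lon 42.5°

Write both endpoints as unit vectors p₁, p₂ with components (cos φ cos λ, cos φ sin λ, sin φ).
The central angle between the endpoints is δ = arccos(p₁·p₂) ≈ 1.656 rad (94.9°). The total great-circle distance is δ·R ≈ 1.656 × 6371 ≈ 10548 km, so the target fraction is f = 4400/10548 ≈ 0.417.
Interpolate at f ≈ 0.417 with slerp weights a = sin((1−f)δ)/sin δ ≈ 0.825, b = sin(fδ)/sin δ ≈ 0.639.
p = a·p₁ + b·p₂ ≈ (0.190, 0.174, 0.966); φ = arcsin(p_z) ≈ 75.04°, λ = atan2(p_y, p_x) ≈ 42.49°.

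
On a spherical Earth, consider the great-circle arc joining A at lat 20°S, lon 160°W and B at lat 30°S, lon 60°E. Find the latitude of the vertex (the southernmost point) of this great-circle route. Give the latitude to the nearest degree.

The great circle lies in the plane with unit normal n̂ = (p₁ × p₂)/|p₁ × p₂|.
Here n̂_z ≈ -0.587; the vertex latitude is φ_max = arccos|n̂_z| ≈ 54.1°.

≈ 54°S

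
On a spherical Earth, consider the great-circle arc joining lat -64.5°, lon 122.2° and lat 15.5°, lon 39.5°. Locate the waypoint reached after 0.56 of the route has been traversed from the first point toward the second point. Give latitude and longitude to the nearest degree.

From cos δ = sin φ₁ sin φ₂ + cos φ₁ cos φ₂ cos Δλ, the central angle is δ ≈ 1.760 rad (100.9°).
Interpolate at f = 0.56 with slerp weights a = sin((1−f)δ)/sin δ ≈ 0.712, b = sin(fδ)/sin δ ≈ 0.849.
p = a·p₁ + b·p₂ ≈ (0.468, 0.780, -0.416); φ = arcsin(p_z) ≈ -24.58°, λ = atan2(p_y, p_x) ≈ 59.04°.

≈ lat -25°, lon 59°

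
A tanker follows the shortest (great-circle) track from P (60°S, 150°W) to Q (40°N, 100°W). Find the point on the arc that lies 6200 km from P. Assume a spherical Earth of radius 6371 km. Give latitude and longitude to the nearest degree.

≈ (9°S, 119°W)

Write both endpoints as unit vectors p₁, p₂ with components (cos φ cos λ, cos φ sin λ, sin φ).
The central angle between the endpoints is δ = arccos(p₁·p₂) ≈ 1.886 rad (108.1°). The total great-circle distance is δ·R ≈ 1.886 × 6371 ≈ 12019 km, so the target fraction is f = 6200/12019 ≈ 0.516.
Interpolate at f ≈ 0.516 with slerp weights a = sin((1−f)δ)/sin δ ≈ 0.833, b = sin(fδ)/sin δ ≈ 0.870.
p = a·p₁ + b·p₂ ≈ (-0.476, -0.864, -0.162); φ = arcsin(p_z) ≈ -9.33°, λ = atan2(p_y, p_x) ≈ -118.86°.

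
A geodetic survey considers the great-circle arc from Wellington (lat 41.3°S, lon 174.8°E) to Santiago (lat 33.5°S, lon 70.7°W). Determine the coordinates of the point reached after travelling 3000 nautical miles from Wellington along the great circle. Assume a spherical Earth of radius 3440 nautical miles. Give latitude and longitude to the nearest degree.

From cos δ = sin φ₁ sin φ₂ + cos φ₁ cos φ₂ cos Δλ, the central angle is δ ≈ 1.466 rad (84.0°). The total great-circle distance is δ·R ≈ 1.466 × 3440 ≈ 5043 nmi, so the target fraction is f = 3000/5043 ≈ 0.595.
Interpolate at f ≈ 0.595 with slerp weights a = sin((1−f)δ)/sin δ ≈ 0.563, b = sin(fδ)/sin δ ≈ 0.770.
p = a·p₁ + b·p₂ ≈ (-0.209, -0.568, -0.796); φ = arcsin(p_z) ≈ -52.78°, λ = atan2(p_y, p_x) ≈ -110.20°.

≈ lat 53°S, lon 110°W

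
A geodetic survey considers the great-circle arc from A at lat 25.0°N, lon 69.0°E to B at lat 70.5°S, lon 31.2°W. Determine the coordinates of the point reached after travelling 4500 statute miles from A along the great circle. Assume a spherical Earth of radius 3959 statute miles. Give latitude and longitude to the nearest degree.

≈ lat 36°S, lon 45°E

Convert each endpoint to a unit vector on the sphere (x = cos φ cos λ, y = cos φ sin λ, z = sin φ).
The central angle between the endpoints is δ = arccos(p₁·p₂) ≈ 2.040 rad (116.9°). The total great-circle distance is δ·R ≈ 2.040 × 3959 ≈ 8075 mi, so the target fraction is f = 4500/8075 ≈ 0.557.
Interpolate at f ≈ 0.557 with slerp weights a = sin((1−f)δ)/sin δ ≈ 0.880, b = sin(fδ)/sin δ ≈ 1.017.
p = a·p₁ + b·p₂ ≈ (0.576, 0.569, -0.587); φ = arcsin(p_z) ≈ -35.92°, λ = atan2(p_y, p_x) ≈ 44.63°.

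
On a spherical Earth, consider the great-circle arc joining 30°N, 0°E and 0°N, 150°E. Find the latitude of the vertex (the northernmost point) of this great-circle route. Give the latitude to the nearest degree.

≈ 49°N

The great circle lies in the plane with unit normal n̂ = (p₁ × p₂)/|p₁ × p₂|.
Here n̂_z ≈ +0.655; the vertex latitude is φ_max = arccos|n̂_z| ≈ 49.1°.
Check via Clairaut: cos φ_max = |cos φ₁| · sin C = cos(30.0°)·sin(49.1°) ≈ 0.655, again giving ≈ 49.1°.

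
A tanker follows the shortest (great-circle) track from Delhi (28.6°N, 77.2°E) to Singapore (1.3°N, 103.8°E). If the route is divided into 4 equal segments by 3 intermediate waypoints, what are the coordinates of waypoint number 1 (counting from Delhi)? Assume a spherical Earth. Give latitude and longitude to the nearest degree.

Write both endpoints as unit vectors p₁, p₂ with components (cos φ cos λ, cos φ sin λ, sin φ).
The central angle between the endpoints is δ = arccos(p₁·p₂) ≈ 0.651 rad (37.3°).
Interpolate at f = 1/4 with slerp weights a = sin((1−f)δ)/sin δ ≈ 0.774, b = sin(fδ)/sin δ ≈ 0.267.
p = a·p₁ + b·p₂ ≈ (0.087, 0.922, 0.377); φ = arcsin(p_z) ≈ 22.12°, λ = atan2(p_y, p_x) ≈ 84.62°.

≈ 22°N, 85°E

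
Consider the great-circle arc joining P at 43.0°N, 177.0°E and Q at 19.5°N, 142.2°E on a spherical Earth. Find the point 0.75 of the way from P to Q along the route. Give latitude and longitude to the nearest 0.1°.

Write both endpoints as unit vectors p₁, p₂ with components (cos φ cos λ, cos φ sin λ, sin φ).
The central angle between the endpoints is δ = arccos(p₁·p₂) ≈ 0.654 rad (37.5°).
Interpolate at f = 0.75 with slerp weights a = sin((1−f)δ)/sin δ ≈ 0.268, b = sin(fδ)/sin δ ≈ 0.774.
p = a·p₁ + b·p₂ ≈ (-0.772, 0.458, 0.441); φ = arcsin(p_z) ≈ 26.16°, λ = atan2(p_y, p_x) ≈ 149.35°.

≈ 26.2°N, 149.3°E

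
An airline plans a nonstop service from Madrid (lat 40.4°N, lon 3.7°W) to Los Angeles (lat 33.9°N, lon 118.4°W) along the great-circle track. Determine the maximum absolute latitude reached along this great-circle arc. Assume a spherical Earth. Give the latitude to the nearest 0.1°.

The great circle lies in the plane with unit normal n̂ = (p₁ × p₂)/|p₁ × p₂|.
Here n̂_z ≈ -0.577; the vertex latitude is φ_max = arccos|n̂_z| ≈ 54.8°.

≈ 54.8°N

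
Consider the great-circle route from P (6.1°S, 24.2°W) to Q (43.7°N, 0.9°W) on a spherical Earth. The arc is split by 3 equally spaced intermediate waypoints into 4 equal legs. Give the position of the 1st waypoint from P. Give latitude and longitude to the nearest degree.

From cos δ = sin φ₁ sin φ₂ + cos φ₁ cos φ₂ cos Δλ, the central angle is δ ≈ 0.944 rad (54.1°).
Interpolate at f = 1/4 with slerp weights a = sin((1−f)δ)/sin δ ≈ 0.803, b = sin(fδ)/sin δ ≈ 0.289.
p = a·p₁ + b·p₂ ≈ (0.937, -0.331, 0.114); φ = arcsin(p_z) ≈ 6.55°, λ = atan2(p_y, p_x) ≈ -19.43°.

≈ (7°N, 19°W)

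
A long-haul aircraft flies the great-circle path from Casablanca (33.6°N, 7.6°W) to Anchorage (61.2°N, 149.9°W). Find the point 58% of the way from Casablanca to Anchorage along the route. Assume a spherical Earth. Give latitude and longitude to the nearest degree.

Write both endpoints as unit vectors p₁, p₂ with components (cos φ cos λ, cos φ sin λ, sin φ).
The central angle between the endpoints is δ = arccos(p₁·p₂) ≈ 1.403 rad (80.4°).
Interpolate at f = 0.58 with slerp weights a = sin((1−f)δ)/sin δ ≈ 0.564, b = sin(fδ)/sin δ ≈ 0.737.
p = a·p₁ + b·p₂ ≈ (0.158, -0.240, 0.958); φ = arcsin(p_z) ≈ 73.29°, λ = atan2(p_y, p_x) ≈ -56.65°.

≈ 73°N, 57°W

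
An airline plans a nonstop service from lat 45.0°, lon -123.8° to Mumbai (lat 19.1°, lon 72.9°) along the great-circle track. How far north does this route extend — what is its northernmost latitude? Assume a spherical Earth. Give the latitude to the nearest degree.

The great circle lies in the plane with unit normal n̂ = (p₁ × p₂)/|p₁ × p₂|.
Here n̂_z ≈ -0.210; the vertex latitude is φ_max = arccos|n̂_z| ≈ 77.9°.
Check via Clairaut: cos φ_max = |cos φ₁| · sin C = cos(45.0°)·sin(17.3°) ≈ 0.210, again giving ≈ 77.9°.

≈ 78°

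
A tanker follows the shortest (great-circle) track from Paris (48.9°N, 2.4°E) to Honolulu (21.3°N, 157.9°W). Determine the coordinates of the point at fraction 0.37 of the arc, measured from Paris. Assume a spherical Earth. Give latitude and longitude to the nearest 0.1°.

≈ 77.5°N, 74.5°W

From cos δ = sin φ₁ sin φ₂ + cos φ₁ cos φ₂ cos Δλ, the central angle is δ ≈ 1.879 rad (107.6°).
Interpolate at f = 0.37 with slerp weights a = sin((1−f)δ)/sin δ ≈ 0.972, b = sin(fδ)/sin δ ≈ 0.672.
p = a·p₁ + b·p₂ ≈ (0.058, -0.209, 0.976); φ = arcsin(p_z) ≈ 77.48°, λ = atan2(p_y, p_x) ≈ -74.47°.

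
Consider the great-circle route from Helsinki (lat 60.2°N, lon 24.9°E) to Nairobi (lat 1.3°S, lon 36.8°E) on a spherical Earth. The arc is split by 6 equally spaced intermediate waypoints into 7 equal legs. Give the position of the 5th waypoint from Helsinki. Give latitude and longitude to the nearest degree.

≈ lat 16°N, lon 35°E

Write both endpoints as unit vectors p₁, p₂ with components (cos φ cos λ, cos φ sin λ, sin φ).
The central angle between the endpoints is δ = arccos(p₁·p₂) ≈ 1.085 rad (62.2°).
Interpolate at f = 5/7 with slerp weights a = sin((1−f)δ)/sin δ ≈ 0.345, b = sin(fδ)/sin δ ≈ 0.791.
p = a·p₁ + b·p₂ ≈ (0.789, 0.546, 0.281); φ = arcsin(p_z) ≈ 16.35°, λ = atan2(p_y, p_x) ≈ 34.69°.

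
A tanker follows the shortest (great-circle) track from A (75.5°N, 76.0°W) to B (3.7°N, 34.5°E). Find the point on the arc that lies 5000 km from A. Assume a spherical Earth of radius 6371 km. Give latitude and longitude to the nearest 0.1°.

≈ (48.4°N, 19.7°E)

The haversine formula gives a central angle δ ≈ 1.596 rad (91.4°) between the endpoints. The total great-circle distance is δ·R ≈ 1.596 × 6371 ≈ 10167 km, so the target fraction is f = 5000/10167 ≈ 0.492.
Interpolate at f ≈ 0.492 with slerp weights a = sin((1−f)δ)/sin δ ≈ 0.725, b = sin(fδ)/sin δ ≈ 0.707.
p = a·p₁ + b·p₂ ≈ (0.625, 0.223, 0.748); φ = arcsin(p_z) ≈ 48.39°, λ = atan2(p_y, p_x) ≈ 19.66°.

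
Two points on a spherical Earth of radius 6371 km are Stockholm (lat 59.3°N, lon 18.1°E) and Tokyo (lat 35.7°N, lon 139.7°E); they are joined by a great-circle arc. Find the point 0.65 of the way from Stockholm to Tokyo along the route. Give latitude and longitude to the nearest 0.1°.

Write both endpoints as unit vectors p₁, p₂ with components (cos φ cos λ, cos φ sin λ, sin φ).
The central angle between the endpoints is δ = arccos(p₁·p₂) ≈ 1.282 rad (73.5°).
Interpolate at f = 0.65 with slerp weights a = sin((1−f)δ)/sin δ ≈ 0.453, b = sin(fδ)/sin δ ≈ 0.772.
p = a·p₁ + b·p₂ ≈ (-0.259, 0.477, 0.840); φ = arcsin(p_z) ≈ 57.12°, λ = atan2(p_y, p_x) ≈ 118.45°.

≈ lat 57.1°N, lon 118.4°E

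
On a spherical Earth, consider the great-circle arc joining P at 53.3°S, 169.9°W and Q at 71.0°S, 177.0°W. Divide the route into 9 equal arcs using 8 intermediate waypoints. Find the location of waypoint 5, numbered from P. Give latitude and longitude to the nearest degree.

≈ 63°S, 173°W

From cos δ = sin φ₁ sin φ₂ + cos φ₁ cos φ₂ cos Δλ, the central angle is δ ≈ 0.314 rad (18.0°).
Interpolate at f = 5/9 with slerp weights a = sin((1−f)δ)/sin δ ≈ 0.450, b = sin(fδ)/sin δ ≈ 0.562.
p = a·p₁ + b·p₂ ≈ (-0.448, -0.057, -0.892); φ = arcsin(p_z) ≈ -63.18°, λ = atan2(p_y, p_x) ≈ -172.77°.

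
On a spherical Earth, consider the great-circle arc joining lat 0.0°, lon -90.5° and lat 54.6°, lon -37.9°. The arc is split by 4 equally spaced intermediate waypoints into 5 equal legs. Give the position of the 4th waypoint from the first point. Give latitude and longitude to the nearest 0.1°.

≈ lat 45.9°, lon -54.9°

Write both endpoints as unit vectors p₁, p₂ with components (cos φ cos λ, cos φ sin λ, sin φ).
The central angle between the endpoints is δ = arccos(p₁·p₂) ≈ 1.211 rad (69.4°).
Interpolate at f = 4/5 with slerp weights a = sin((1−f)δ)/sin δ ≈ 0.256, b = sin(fδ)/sin δ ≈ 0.881.
p = a·p₁ + b·p₂ ≈ (0.400, -0.570, 0.718); φ = arcsin(p_z) ≈ 45.88°, λ = atan2(p_y, p_x) ≈ -54.90°.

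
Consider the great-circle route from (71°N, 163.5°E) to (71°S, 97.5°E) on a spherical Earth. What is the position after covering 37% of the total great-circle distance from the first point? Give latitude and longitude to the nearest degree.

≈ (19°N, 134°E)

Write both endpoints as unit vectors p₁, p₂ with components (cos φ cos λ, cos φ sin λ, sin φ).
The central angle between the endpoints is δ = arccos(p₁·p₂) ≈ 2.588 rad (148.3°).
Interpolate at f = 0.37 with slerp weights a = sin((1−f)δ)/sin δ ≈ 1.900, b = sin(fδ)/sin δ ≈ 1.557.
p = a·p₁ + b·p₂ ≈ (-0.659, 0.678, 0.325); φ = arcsin(p_z) ≈ 18.94°, λ = atan2(p_y, p_x) ≈ 134.19°.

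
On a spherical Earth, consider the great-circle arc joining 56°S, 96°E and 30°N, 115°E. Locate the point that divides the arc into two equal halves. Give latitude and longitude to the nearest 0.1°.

≈ 13.2°S, 107.6°E

From cos δ = sin φ₁ sin φ₂ + cos φ₁ cos φ₂ cos Δλ, the central angle is δ ≈ 1.527 rad (87.5°).
Interpolate at f = 1/2 with slerp weights a = sin((1−f)δ)/sin δ ≈ 0.692, b = sin(fδ)/sin δ ≈ 0.692.
p = a·p₁ + b·p₂ ≈ (-0.294, 0.928, -0.228); φ = arcsin(p_z) ≈ -13.17°, λ = atan2(p_y, p_x) ≈ 107.56°.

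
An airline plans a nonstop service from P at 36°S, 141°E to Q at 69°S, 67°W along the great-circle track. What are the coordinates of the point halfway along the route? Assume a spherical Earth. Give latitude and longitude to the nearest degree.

Write both endpoints as unit vectors p₁, p₂ with components (cos φ cos λ, cos φ sin λ, sin φ).
The central angle between the endpoints is δ = arccos(p₁·p₂) ≈ 1.274 rad (73.0°).
Interpolate at f = 1/2 with slerp weights a = sin((1−f)δ)/sin δ ≈ 0.622, b = sin(fδ)/sin δ ≈ 0.622.
p = a·p₁ + b·p₂ ≈ (-0.304, 0.111, -0.946); φ = arcsin(p_z) ≈ -71.11°, λ = atan2(p_y, p_x) ≈ 159.86°.

≈ 71°S, 160°E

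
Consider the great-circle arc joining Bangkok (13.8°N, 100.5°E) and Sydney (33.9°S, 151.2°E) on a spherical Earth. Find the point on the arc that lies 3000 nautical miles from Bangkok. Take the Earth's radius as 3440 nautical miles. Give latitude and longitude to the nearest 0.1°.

Convert each endpoint to a unit vector on the sphere (x = cos φ cos λ, y = cos φ sin λ, z = sin φ).
The central angle between the endpoints is δ = arccos(p₁·p₂) ≈ 1.184 rad (67.8°). The total great-circle distance is δ·R ≈ 1.184 × 3440 ≈ 4072 nmi, so the target fraction is f = 3000/4072 ≈ 0.737.
Interpolate at f ≈ 0.737 with slerp weights a = sin((1−f)δ)/sin δ ≈ 0.331, b = sin(fδ)/sin δ ≈ 0.827.
p = a·p₁ + b·p₂ ≈ (-0.660, 0.647, -0.382); φ = arcsin(p_z) ≈ -22.47°, λ = atan2(p_y, p_x) ≈ 135.58°.

≈ (22.5°S, 135.6°E)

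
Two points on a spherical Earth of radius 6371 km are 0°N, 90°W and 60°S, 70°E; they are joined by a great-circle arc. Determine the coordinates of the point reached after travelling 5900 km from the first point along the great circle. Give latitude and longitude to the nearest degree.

From cos δ = sin φ₁ sin φ₂ + cos φ₁ cos φ₂ cos Δλ, the central angle is δ ≈ 2.060 rad (118.0°). The total great-circle distance is δ·R ≈ 2.060 × 6371 ≈ 13124 km, so the target fraction is f = 5900/13124 ≈ 0.450.
Interpolate at f ≈ 0.450 with slerp weights a = sin((1−f)δ)/sin δ ≈ 1.026, b = sin(fδ)/sin δ ≈ 0.905.
p = a·p₁ + b·p₂ ≈ (0.155, -0.601, -0.784); φ = arcsin(p_z) ≈ -51.64°, λ = atan2(p_y, p_x) ≈ -75.55°.

≈ 52°S, 76°W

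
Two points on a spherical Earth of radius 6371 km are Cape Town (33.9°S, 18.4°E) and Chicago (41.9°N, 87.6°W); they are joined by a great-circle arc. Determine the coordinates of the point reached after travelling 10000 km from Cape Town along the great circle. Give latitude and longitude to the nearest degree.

≈ (26°N, 53°W)

The haversine formula gives a central angle δ ≈ 2.145 rad (122.9°) between the endpoints. The total great-circle distance is δ·R ≈ 2.145 × 6371 ≈ 13663 km, so the target fraction is f = 10000/13663 ≈ 0.732.
Interpolate at f ≈ 0.732 with slerp weights a = sin((1−f)δ)/sin δ ≈ 0.647, b = sin(fδ)/sin δ ≈ 1.191.
p = a·p₁ + b·p₂ ≈ (0.547, -0.716, 0.434); φ = arcsin(p_z) ≈ 25.72°, λ = atan2(p_y, p_x) ≈ -52.61°.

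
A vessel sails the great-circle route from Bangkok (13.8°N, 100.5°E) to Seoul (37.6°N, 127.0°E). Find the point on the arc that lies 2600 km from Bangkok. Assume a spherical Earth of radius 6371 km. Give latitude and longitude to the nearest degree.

≈ 31°N, 118°E

From cos δ = sin φ₁ sin φ₂ + cos φ₁ cos φ₂ cos Δλ, the central angle is δ ≈ 0.584 rad (33.5°). The total great-circle distance is δ·R ≈ 0.584 × 6371 ≈ 3722 km, so the target fraction is f = 2600/3722 ≈ 0.698.
Interpolate at f ≈ 0.698 with slerp weights a = sin((1−f)δ)/sin δ ≈ 0.318, b = sin(fδ)/sin δ ≈ 0.720.
p = a·p₁ + b·p₂ ≈ (-0.399, 0.759, 0.515); φ = arcsin(p_z) ≈ 30.98°, λ = atan2(p_y, p_x) ≈ 117.76°.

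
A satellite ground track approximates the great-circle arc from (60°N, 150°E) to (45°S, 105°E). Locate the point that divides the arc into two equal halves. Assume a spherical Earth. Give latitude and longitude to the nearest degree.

≈ (8°N, 123°E)

Write both endpoints as unit vectors p₁, p₂ with components (cos φ cos λ, cos φ sin λ, sin φ).
The central angle between the endpoints is δ = arccos(p₁·p₂) ≈ 1.942 rad (111.2°).
Interpolate at f = 1/2 with slerp weights a = sin((1−f)δ)/sin δ ≈ 0.886, b = sin(fδ)/sin δ ≈ 0.886.
p = a·p₁ + b·p₂ ≈ (-0.546, 0.826, 0.141); φ = arcsin(p_z) ≈ 8.09°, λ = atan2(p_y, p_x) ≈ 123.43°.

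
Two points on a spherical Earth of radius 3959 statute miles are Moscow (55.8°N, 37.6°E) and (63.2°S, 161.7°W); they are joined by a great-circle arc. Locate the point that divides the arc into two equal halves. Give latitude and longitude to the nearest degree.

≈ (18°S, 85°E)

Convert each endpoint to a unit vector on the sphere (x = cos φ cos λ, y = cos φ sin λ, z = sin φ).
The central angle between the endpoints is δ = arccos(p₁·p₂) ≈ 2.929 rad (167.8°).
Interpolate at f = 1/2 with slerp weights a = sin((1−f)δ)/sin δ ≈ 4.707, b = sin(fδ)/sin δ ≈ 4.707.
p = a·p₁ + b·p₂ ≈ (0.081, 0.948, -0.308); φ = arcsin(p_z) ≈ -17.96°, λ = atan2(p_y, p_x) ≈ 85.10°.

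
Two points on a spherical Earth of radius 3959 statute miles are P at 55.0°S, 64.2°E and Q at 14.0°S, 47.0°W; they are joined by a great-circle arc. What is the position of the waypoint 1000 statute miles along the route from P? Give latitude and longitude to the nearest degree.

Convert each endpoint to a unit vector on the sphere (x = cos φ cos λ, y = cos φ sin λ, z = sin φ).
The central angle between the endpoints is δ = arccos(p₁·p₂) ≈ 1.574 rad (90.2°). The total great-circle distance is δ·R ≈ 1.574 × 3959 ≈ 6231 mi, so the target fraction is f = 1000/6231 ≈ 0.160.
Interpolate at f ≈ 0.160 with slerp weights a = sin((1−f)δ)/sin δ ≈ 0.969, b = sin(fδ)/sin δ ≈ 0.250.
p = a·p₁ + b·p₂ ≈ (0.407, 0.323, -0.854); φ = arcsin(p_z) ≈ -58.68°, λ = atan2(p_y, p_x) ≈ 38.42°.

≈ 59°S, 38°E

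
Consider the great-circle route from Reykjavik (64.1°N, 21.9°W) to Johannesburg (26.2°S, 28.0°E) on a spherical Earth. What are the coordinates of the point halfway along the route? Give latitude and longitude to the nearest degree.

Convert each endpoint to a unit vector on the sphere (x = cos φ cos λ, y = cos φ sin λ, z = sin φ).
The central angle between the endpoints is δ = arccos(p₁·p₂) ≈ 1.716 rad (98.3°).
Interpolate at f = 1/2 with slerp weights a = sin((1−f)δ)/sin δ ≈ 0.765, b = sin(fδ)/sin δ ≈ 0.765.
p = a·p₁ + b·p₂ ≈ (0.916, 0.198, 0.350); φ = arcsin(p_z) ≈ 20.50°, λ = atan2(p_y, p_x) ≈ 12.17°.

≈ 21°N, 12°E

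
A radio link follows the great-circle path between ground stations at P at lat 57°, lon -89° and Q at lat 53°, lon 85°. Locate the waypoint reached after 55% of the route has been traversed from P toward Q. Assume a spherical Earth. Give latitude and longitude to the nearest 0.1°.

Write both endpoints as unit vectors p₁, p₂ with components (cos φ cos λ, cos φ sin λ, sin φ).
The central angle between the endpoints is δ = arccos(p₁·p₂) ≈ 1.220 rad (69.9°).
Interpolate at f = 0.55 with slerp weights a = sin((1−f)δ)/sin δ ≈ 0.556, b = sin(fδ)/sin δ ≈ 0.662.
p = a·p₁ + b·p₂ ≈ (0.040, 0.094, 0.995); φ = arcsin(p_z) ≈ 84.12°, λ = atan2(p_y, p_x) ≈ 67.02°.

≈ lat 84.1°, lon 67.0°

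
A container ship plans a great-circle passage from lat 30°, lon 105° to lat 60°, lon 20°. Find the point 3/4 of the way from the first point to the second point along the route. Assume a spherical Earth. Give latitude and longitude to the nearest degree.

From cos δ = sin φ₁ sin φ₂ + cos φ₁ cos φ₂ cos Δλ, the central angle is δ ≈ 1.081 rad (61.9°).
Interpolate at f = 3/4 with slerp weights a = sin((1−f)δ)/sin δ ≈ 0.303, b = sin(fδ)/sin δ ≈ 0.821.
p = a·p₁ + b·p₂ ≈ (0.318, 0.394, 0.863); φ = arcsin(p_z) ≈ 59.60°, λ = atan2(p_y, p_x) ≈ 51.05°.

≈ lat 60°, lon 51°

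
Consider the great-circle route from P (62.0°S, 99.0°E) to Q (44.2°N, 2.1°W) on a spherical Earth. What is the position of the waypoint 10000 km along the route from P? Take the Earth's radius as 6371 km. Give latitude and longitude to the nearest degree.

≈ (8°N, 23°E)

The haversine formula gives a central angle δ ≈ 2.319 rad (132.9°) between the endpoints. The total great-circle distance is δ·R ≈ 2.319 × 6371 ≈ 14775 km, so the target fraction is f = 10000/14775 ≈ 0.677.
Interpolate at f ≈ 0.677 with slerp weights a = sin((1−f)δ)/sin δ ≈ 0.930, b = sin(fδ)/sin δ ≈ 1.364.
p = a·p₁ + b·p₂ ≈ (0.909, 0.395, 0.131); φ = arcsin(p_z) ≈ 7.50°, λ = atan2(p_y, p_x) ≈ 23.49°.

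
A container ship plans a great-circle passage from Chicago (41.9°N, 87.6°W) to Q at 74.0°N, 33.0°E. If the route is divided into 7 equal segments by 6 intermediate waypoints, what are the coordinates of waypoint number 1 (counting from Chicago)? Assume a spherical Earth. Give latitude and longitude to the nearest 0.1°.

Write both endpoints as unit vectors p₁, p₂ with components (cos φ cos λ, cos φ sin λ, sin φ).
The central angle between the endpoints is δ = arccos(p₁·p₂) ≈ 1.003 rad (57.5°).
Interpolate at f = 1/7 with slerp weights a = sin((1−f)δ)/sin δ ≈ 0.899, b = sin(fδ)/sin δ ≈ 0.169.
p = a·p₁ + b·p₂ ≈ (0.067, -0.643, 0.763); φ = arcsin(p_z) ≈ 49.73°, λ = atan2(p_y, p_x) ≈ -84.04°.

≈ 49.7°N, 84.0°W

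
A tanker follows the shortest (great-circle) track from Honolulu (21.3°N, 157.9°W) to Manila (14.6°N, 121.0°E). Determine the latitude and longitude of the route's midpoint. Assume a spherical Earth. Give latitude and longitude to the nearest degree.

≈ 23°N, 161°E

Write both endpoints as unit vectors p₁, p₂ with components (cos φ cos λ, cos φ sin λ, sin φ).
The central angle between the endpoints is δ = arccos(p₁·p₂) ≈ 1.338 rad (76.6°).
Interpolate at f = 1/2 with slerp weights a = sin((1−f)δ)/sin δ ≈ 0.637, b = sin(fδ)/sin δ ≈ 0.637.
p = a·p₁ + b·p₂ ≈ (-0.868, 0.305, 0.392); φ = arcsin(p_z) ≈ 23.09°, λ = atan2(p_y, p_x) ≈ 160.62°.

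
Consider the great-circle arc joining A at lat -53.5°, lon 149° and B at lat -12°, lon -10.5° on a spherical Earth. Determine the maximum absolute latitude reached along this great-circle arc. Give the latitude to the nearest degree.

The great circle lies in the plane with unit normal n̂ = (p₁ × p₂)/|p₁ × p₂|.
Here n̂_z ≈ -0.220; the vertex latitude is φ_max = arccos|n̂_z| ≈ 77.3°.

≈ -77°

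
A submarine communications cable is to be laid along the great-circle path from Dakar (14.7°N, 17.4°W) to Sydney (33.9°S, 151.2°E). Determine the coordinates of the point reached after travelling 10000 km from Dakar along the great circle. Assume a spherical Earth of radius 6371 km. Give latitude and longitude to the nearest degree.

Convert each endpoint to a unit vector on the sphere (x = cos φ cos λ, y = cos φ sin λ, z = sin φ).
The central angle between the endpoints is δ = arccos(p₁·p₂) ≈ 2.761 rad (158.2°). The total great-circle distance is δ·R ≈ 2.761 × 6371 ≈ 17592 km, so the target fraction is f = 10000/17592 ≈ 0.568.
Interpolate at f ≈ 0.568 with slerp weights a = sin((1−f)δ)/sin δ ≈ 2.502, b = sin(fδ)/sin δ ≈ 2.694.
p = a·p₁ + b·p₂ ≈ (0.350, 0.353, -0.867); φ = arcsin(p_z) ≈ -60.16°, λ = atan2(p_y, p_x) ≈ 45.23°.

≈ (60°S, 45°E)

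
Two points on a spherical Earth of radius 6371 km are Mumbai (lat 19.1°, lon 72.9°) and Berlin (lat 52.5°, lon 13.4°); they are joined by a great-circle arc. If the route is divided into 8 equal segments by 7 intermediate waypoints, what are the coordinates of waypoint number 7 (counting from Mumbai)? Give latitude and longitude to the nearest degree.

≈ lat 50°, lon 24°

Convert each endpoint to a unit vector on the sphere (x = cos φ cos λ, y = cos φ sin λ, z = sin φ).
The central angle between the endpoints is δ = arccos(p₁·p₂) ≈ 0.987 rad (56.5°).
Interpolate at f = 7/8 with slerp weights a = sin((1−f)δ)/sin δ ≈ 0.147, b = sin(fδ)/sin δ ≈ 0.911.
p = a·p₁ + b·p₂ ≈ (0.580, 0.262, 0.771); φ = arcsin(p_z) ≈ 50.45°, λ = atan2(p_y, p_x) ≈ 24.27°.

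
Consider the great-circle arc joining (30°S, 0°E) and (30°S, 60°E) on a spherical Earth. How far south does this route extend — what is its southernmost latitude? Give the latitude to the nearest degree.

The great circle lies in the plane with unit normal n̂ = (p₁ × p₂)/|p₁ × p₂|.
Here n̂_z ≈ +0.832; the vertex latitude is φ_max = arccos|n̂_z| ≈ 33.7°.

≈ 34°S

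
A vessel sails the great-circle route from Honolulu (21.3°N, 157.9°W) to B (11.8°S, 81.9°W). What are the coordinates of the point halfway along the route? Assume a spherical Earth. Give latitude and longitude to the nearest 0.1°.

From cos δ = sin φ₁ sin φ₂ + cos φ₁ cos φ₂ cos Δλ, the central angle is δ ≈ 1.424 rad (81.6°).
Interpolate at f = 1/2 with slerp weights a = sin((1−f)δ)/sin δ ≈ 0.660, b = sin(fδ)/sin δ ≈ 0.660.
p = a·p₁ + b·p₂ ≈ (-0.479, -0.872, 0.105); φ = arcsin(p_z) ≈ 6.02°, λ = atan2(p_y, p_x) ≈ -118.79°.

≈ (6.0°N, 118.8°W)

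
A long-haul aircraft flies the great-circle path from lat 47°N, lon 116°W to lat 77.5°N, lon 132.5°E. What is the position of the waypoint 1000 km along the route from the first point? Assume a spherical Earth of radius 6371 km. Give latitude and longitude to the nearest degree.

≈ lat 56°N, lon 120°W

The haversine formula gives a central angle δ ≈ 0.850 rad (48.7°) between the endpoints. The total great-circle distance is δ·R ≈ 0.850 × 6371 ≈ 5416 km, so the target fraction is f = 1000/5416 ≈ 0.185.
Interpolate at f ≈ 0.185 with slerp weights a = sin((1−f)δ)/sin δ ≈ 0.850, b = sin(fδ)/sin δ ≈ 0.208.
p = a·p₁ + b·p₂ ≈ (-0.285, -0.488, 0.825); φ = arcsin(p_z) ≈ 55.60°, λ = atan2(p_y, p_x) ≈ -120.25°.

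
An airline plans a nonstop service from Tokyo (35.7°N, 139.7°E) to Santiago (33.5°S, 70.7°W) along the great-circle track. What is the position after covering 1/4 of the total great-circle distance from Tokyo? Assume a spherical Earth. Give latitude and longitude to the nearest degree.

≈ 25°N, 177°W

From cos δ = sin φ₁ sin φ₂ + cos φ₁ cos φ₂ cos Δλ, the central angle is δ ≈ 2.705 rad (155.0°).
Interpolate at f = 1/4 with slerp weights a = sin((1−f)δ)/sin δ ≈ 2.121, b = sin(fδ)/sin δ ≈ 1.480.
p = a·p₁ + b·p₂ ≈ (-0.906, -0.051, 0.421); φ = arcsin(p_z) ≈ 24.89°, λ = atan2(p_y, p_x) ≈ -176.80°.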